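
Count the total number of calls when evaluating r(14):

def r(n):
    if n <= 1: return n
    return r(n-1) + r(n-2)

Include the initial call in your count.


Let C(n) = total calls for r(n)
C(0) = 1, C(1) = 1
C(2) = 1 + C(1) + C(0) = 1 + 1 + 1 = 3
C(3) = 1 + C(2) + C(1) = 1 + 3 + 1 = 5
C(4) = 1 + C(3) + C(2) = 1 + 5 + 3 = 9
C(5) = 1 + C(4) + C(3) = 1 + 9 + 5 = 15
C(6) = 1 + C(5) + C(4) = 1 + 15 + 9 = 25
C(7) = 1 + C(6) + C(5) = 1 + 25 + 15 = 41
C(8) = 1 + C(7) + C(6) = 1 + 41 + 25 = 67
C(9) = 1 + C(8) + C(7) = 1 + 67 + 41 = 109
C(10) = 1 + C(9) + C(8) = 1 + 109 + 67 = 177
C(11) = 1 + C(10) + C(9) = 1 + 177 + 109 = 287
C(12) = 1 + C(11) + C(10) = 1 + 287 + 177 = 465
C(13) = 1 + C(12) + C(11) = 1 + 465 + 287 = 753
C(14) = 1 + C(13) + C(12) = 1 + 753 + 465 = 1219

1219


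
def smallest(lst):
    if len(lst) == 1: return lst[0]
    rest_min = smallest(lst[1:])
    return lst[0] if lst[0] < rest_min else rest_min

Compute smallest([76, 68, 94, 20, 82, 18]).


smallest([76, 68, 94, 20, 82, 18]): compare 76 with smallest([68, 94, 20, 82, 18])
smallest([68, 94, 20, 82, 18]): compare 68 with smallest([94, 20, 82, 18])
smallest([94, 20, 82, 18]): compare 94 with smallest([20, 82, 18])
smallest([20, 82, 18]): compare 20 with smallest([82, 18])
smallest([82, 18]): compare 82 with smallest([18])
smallest([18]) = 18  (base case)
Compare 82 with 18 -> 18
Compare 20 with 18 -> 18
Compare 94 with 18 -> 18
Compare 68 with 18 -> 18
Compare 76 with 18 -> 18

18


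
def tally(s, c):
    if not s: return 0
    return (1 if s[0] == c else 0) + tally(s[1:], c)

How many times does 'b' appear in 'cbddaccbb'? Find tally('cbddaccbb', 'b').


s[0]='c' != 'b' -> 0
s[0]='b' == 'b' -> 1
s[0]='d' != 'b' -> 0
s[0]='d' != 'b' -> 0
s[0]='a' != 'b' -> 0
s[0]='c' != 'b' -> 0
s[0]='c' != 'b' -> 0
s[0]='b' == 'b' -> 1
s[0]='b' == 'b' -> 1
Sum: 0 + 1 + 0 + 0 + 0 + 0 + 0 + 1 + 1 = 3

3


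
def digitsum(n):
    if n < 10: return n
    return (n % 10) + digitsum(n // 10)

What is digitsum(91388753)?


digitsum(91388753) = 3 + digitsum(9138875)
digitsum(9138875) = 5 + digitsum(913887)
digitsum(913887) = 7 + digitsum(91388)
digitsum(91388) = 8 + digitsum(9138)
digitsum(9138) = 8 + digitsum(913)
digitsum(913) = 3 + digitsum(91)
digitsum(91) = 1 + digitsum(9)
digitsum(9) = 9  (base case)
Total: 3 + 5 + 7 + 8 + 8 + 3 + 1 + 9 = 44

44


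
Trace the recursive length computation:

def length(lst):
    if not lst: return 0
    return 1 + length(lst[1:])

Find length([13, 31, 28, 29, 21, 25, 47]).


length([13, 31, 28, 29, 21, 25, 47]) = 1 + length([31, 28, 29, 21, 25, 47])
length([31, 28, 29, 21, 25, 47]) = 1 + length([28, 29, 21, 25, 47])
length([28, 29, 21, 25, 47]) = 1 + length([29, 21, 25, 47])
length([29, 21, 25, 47]) = 1 + length([21, 25, 47])
length([21, 25, 47]) = 1 + length([25, 47])
length([25, 47]) = 1 + length([47])
length([47]) = 1 + length([])
length([]) = 0  (base case)
Unwinding: 1 + 1 + 1 + 1 + 1 + 1 + 1 + 0 = 7

7


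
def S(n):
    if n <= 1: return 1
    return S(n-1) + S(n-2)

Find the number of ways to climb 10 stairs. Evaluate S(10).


Building up from base cases:
S(0) = 1
S(1) = 1
S(2) = S(1) + S(0) = 1 + 1 = 2
S(3) = S(2) + S(1) = 2 + 1 = 3
S(4) = S(3) + S(2) = 3 + 2 = 5
S(5) = S(4) + S(3) = 5 + 3 = 8
S(6) = S(5) + S(4) = 8 + 5 = 13
S(7) = S(6) + S(5) = 13 + 8 = 21
S(8) = S(7) + S(6) = 21 + 13 = 34
S(9) = S(8) + S(7) = 34 + 21 = 55
S(10) = S(9) + S(8) = 55 + 34 = 89

89


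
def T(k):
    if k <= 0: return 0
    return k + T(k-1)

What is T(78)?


T(78)
= 78 + 77 + 76 + 75 + 74 + 73 + 72 + 71 + 70 + 69 + 68 + 67 + 66 + 65 + 64 + 63 + 62 + 61 + 60 + 59 + 58 + 57 + 56 + 55 + 54 + 53 + 52 + 51 + 50 + 49 + 48 + 47 + 46 + 45 + 44 + 43 + 42 + 41 + 40 + 39 + 38 + 37 + 36 + 35 + 34 + 33 + 32 + 31 + 30 + 29 + 28 + 27 + 26 + 25 + 24 + 23 + 22 + 21 + 20 + 19 + 18 + 17 + 16 + 15 + 14 + 13 + 12 + 11 + 10 + 9 + 8 + 7 + 6 + 5 + 4 + 3 + 2 + 1 + T(0)
= 78 + 77 + 76 + 75 + 74 + 73 + 72 + 71 + 70 + 69 + 68 + 67 + 66 + 65 + 64 + 63 + 62 + 61 + 60 + 59 + 58 + 57 + 56 + 55 + 54 + 53 + 52 + 51 + 50 + 49 + 48 + 47 + 46 + 45 + 44 + 43 + 42 + 41 + 40 + 39 + 38 + 37 + 36 + 35 + 34 + 33 + 32 + 31 + 30 + 29 + 28 + 27 + 26 + 25 + 24 + 23 + 22 + 21 + 20 + 19 + 18 + 17 + 16 + 15 + 14 + 13 + 12 + 11 + 10 + 9 + 8 + 7 + 6 + 5 + 4 + 3 + 2 + 1 + 0
= 3081

3081


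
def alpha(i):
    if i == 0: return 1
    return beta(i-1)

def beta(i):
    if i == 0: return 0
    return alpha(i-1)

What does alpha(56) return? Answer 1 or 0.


alpha(56) = beta(55)
beta(55) = alpha(54)
alpha(54) = beta(53)
beta(53) = alpha(52)
alpha(52) = beta(51)
beta(51) = alpha(50)
alpha(50) = beta(49)
beta(49) = alpha(48)
alpha(48) = beta(47)
beta(47) = alpha(46)
alpha(46) = beta(45)
beta(45) = alpha(44)
alpha(44) = beta(43)
beta(43) = alpha(42)
alpha(42) = beta(41)
beta(41) = alpha(40)
alpha(40) = beta(39)
beta(39) = alpha(38)
alpha(38) = beta(37)
beta(37) = alpha(36)
alpha(36) = beta(35)
beta(35) = alpha(34)
alpha(34) = beta(33)
beta(33) = alpha(32)
alpha(32) = beta(31)
beta(31) = alpha(30)
alpha(30) = beta(29)
beta(29) = alpha(28)
alpha(28) = beta(27)
beta(27) = alpha(26)
alpha(26) = beta(25)
beta(25) = alpha(24)
alpha(24) = beta(23)
beta(23) = alpha(22)
alpha(22) = beta(21)
beta(21) = alpha(20)
alpha(20) = beta(19)
beta(19) = alpha(18)
alpha(18) = beta(17)
beta(17) = alpha(16)
alpha(16) = beta(15)
beta(15) = alpha(14)
alpha(14) = beta(13)
beta(13) = alpha(12)
alpha(12) = beta(11)
beta(11) = alpha(10)
alpha(10) = beta(9)
beta(9) = alpha(8)
alpha(8) = beta(7)
beta(7) = alpha(6)
alpha(6) = beta(5)
beta(5) = alpha(4)
alpha(4) = beta(3)
beta(3) = alpha(2)
alpha(2) = beta(1)
beta(1) = alpha(0)
alpha(0) = 1  (base case)
Result: 1

1


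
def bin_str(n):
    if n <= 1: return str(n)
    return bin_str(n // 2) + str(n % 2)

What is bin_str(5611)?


bin_str(5611) = bin_str(2805) + '1'
bin_str(2805) = bin_str(1402) + '1'
bin_str(1402) = bin_str(701) + '0'
bin_str(701) = bin_str(350) + '1'
bin_str(350) = bin_str(175) + '0'
bin_str(175) = bin_str(87) + '1'
bin_str(87) = bin_str(43) + '1'
bin_str(43) = bin_str(21) + '1'
bin_str(21) = bin_str(10) + '1'
bin_str(10) = bin_str(5) + '0'
bin_str(5) = bin_str(2) + '1'
bin_str(2) = bin_str(1) + '0'
bin_str(1) = '1'  (base case)
Concatenating: '1' + '0' + '1' + '0' + '1' + '1' + '1' + '1' + '0' + '1' + '0' + '1' + '1' = '1010111101011'

1010111101011


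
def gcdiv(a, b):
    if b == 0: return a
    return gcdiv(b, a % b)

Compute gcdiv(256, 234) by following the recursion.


gcdiv(256, 234) = gcdiv(234, 22)
gcdiv(234, 22) = gcdiv(22, 14)
gcdiv(22, 14) = gcdiv(14, 8)
gcdiv(14, 8) = gcdiv(8, 6)
gcdiv(8, 6) = gcdiv(6, 2)
gcdiv(6, 2) = gcdiv(2, 0)
gcdiv(2, 0) = 2  (base case)

2


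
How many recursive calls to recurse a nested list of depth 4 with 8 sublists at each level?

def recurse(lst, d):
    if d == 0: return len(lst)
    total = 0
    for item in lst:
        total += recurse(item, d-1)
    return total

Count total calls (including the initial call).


At depth 0 (root): 1 call
At depth 1: each of 1 parents calls recurse on 8 children = 8 calls
At depth 2: each of 8 parents calls recurse on 8 children = 64 calls
At depth 3: each of 64 parents calls recurse on 8 children = 512 calls
At depth 4: each of 512 parents calls recurse on 8 children = 4096 calls
Total: 1 + 8 + 64 + 512 + 4096 = 4681

4681


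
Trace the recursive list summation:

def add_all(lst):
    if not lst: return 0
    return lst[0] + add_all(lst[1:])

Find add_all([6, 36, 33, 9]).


add_all([6, 36, 33, 9]) = 6 + add_all([36, 33, 9])
add_all([36, 33, 9]) = 36 + add_all([33, 9])
add_all([33, 9]) = 33 + add_all([9])
add_all([9]) = 9 + add_all([])
add_all([]) = 0  (base case)
Total: 6 + 36 + 33 + 9 + 0 = 84

84


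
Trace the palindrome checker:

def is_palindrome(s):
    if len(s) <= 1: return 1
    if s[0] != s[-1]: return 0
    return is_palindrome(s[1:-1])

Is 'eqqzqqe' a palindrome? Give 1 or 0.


is_palindrome('eqqzqqe'): s[0]='e' == s[-1]='e' -> check is_palindrome('qqzqq')
is_palindrome('qqzqq'): s[0]='q' == s[-1]='q' -> check is_palindrome('qzq')
is_palindrome('qzq'): s[0]='q' == s[-1]='q' -> check is_palindrome('z')
is_palindrome('z'): len <= 1 -> return 1  (base case)
Result: 1 (palindrome)

1


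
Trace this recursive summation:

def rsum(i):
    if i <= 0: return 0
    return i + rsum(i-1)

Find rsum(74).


rsum(74)
= 74 + 73 + 72 + 71 + 70 + 69 + 68 + 67 + 66 + 65 + 64 + 63 + 62 + 61 + 60 + 59 + 58 + 57 + 56 + 55 + 54 + 53 + 52 + 51 + 50 + 49 + 48 + 47 + 46 + 45 + 44 + 43 + 42 + 41 + 40 + 39 + 38 + 37 + 36 + 35 + 34 + 33 + 32 + 31 + 30 + 29 + 28 + 27 + 26 + 25 + 24 + 23 + 22 + 21 + 20 + 19 + 18 + 17 + 16 + 15 + 14 + 13 + 12 + 11 + 10 + 9 + 8 + 7 + 6 + 5 + 4 + 3 + 2 + 1 + rsum(0)
= 74 + 73 + 72 + 71 + 70 + 69 + 68 + 67 + 66 + 65 + 64 + 63 + 62 + 61 + 60 + 59 + 58 + 57 + 56 + 55 + 54 + 53 + 52 + 51 + 50 + 49 + 48 + 47 + 46 + 45 + 44 + 43 + 42 + 41 + 40 + 39 + 38 + 37 + 36 + 35 + 34 + 33 + 32 + 31 + 30 + 29 + 28 + 27 + 26 + 25 + 24 + 23 + 22 + 21 + 20 + 19 + 18 + 17 + 16 + 15 + 14 + 13 + 12 + 11 + 10 + 9 + 8 + 7 + 6 + 5 + 4 + 3 + 2 + 1 + 0
= 2775

2775


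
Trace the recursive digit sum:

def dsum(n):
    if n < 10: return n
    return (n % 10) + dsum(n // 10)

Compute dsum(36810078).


dsum(36810078) = 8 + dsum(3681007)
dsum(3681007) = 7 + dsum(368100)
dsum(368100) = 0 + dsum(36810)
dsum(36810) = 0 + dsum(3681)
dsum(3681) = 1 + dsum(368)
dsum(368) = 8 + dsum(36)
dsum(36) = 6 + dsum(3)
dsum(3) = 3  (base case)
Total: 8 + 7 + 0 + 0 + 1 + 8 + 6 + 3 = 33

33


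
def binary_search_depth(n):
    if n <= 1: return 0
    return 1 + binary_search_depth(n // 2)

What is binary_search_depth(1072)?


1072 / 2 = 536
536 / 2 = 268
268 / 2 = 134
134 / 2 = 67
67 / 2 = 33
33 / 2 = 16
16 / 2 = 8
8 / 2 = 4
4 / 2 = 2
2 / 2 = 1
Reached 1 after 10 halvings

10


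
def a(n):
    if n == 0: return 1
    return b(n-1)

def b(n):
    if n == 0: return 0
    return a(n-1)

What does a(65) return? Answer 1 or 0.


a(65) = b(64)
b(64) = a(63)
a(63) = b(62)
b(62) = a(61)
a(61) = b(60)
b(60) = a(59)
a(59) = b(58)
b(58) = a(57)
a(57) = b(56)
b(56) = a(55)
a(55) = b(54)
b(54) = a(53)
a(53) = b(52)
b(52) = a(51)
a(51) = b(50)
b(50) = a(49)
a(49) = b(48)
b(48) = a(47)
a(47) = b(46)
b(46) = a(45)
a(45) = b(44)
b(44) = a(43)
a(43) = b(42)
b(42) = a(41)
a(41) = b(40)
b(40) = a(39)
a(39) = b(38)
b(38) = a(37)
a(37) = b(36)
b(36) = a(35)
a(35) = b(34)
b(34) = a(33)
a(33) = b(32)
b(32) = a(31)
a(31) = b(30)
b(30) = a(29)
a(29) = b(28)
b(28) = a(27)
a(27) = b(26)
b(26) = a(25)
a(25) = b(24)
b(24) = a(23)
a(23) = b(22)
b(22) = a(21)
a(21) = b(20)
b(20) = a(19)
a(19) = b(18)
b(18) = a(17)
a(17) = b(16)
b(16) = a(15)
a(15) = b(14)
b(14) = a(13)
a(13) = b(12)
b(12) = a(11)
a(11) = b(10)
b(10) = a(9)
a(9) = b(8)
b(8) = a(7)
a(7) = b(6)
b(6) = a(5)
a(5) = b(4)
b(4) = a(3)
a(3) = b(2)
b(2) = a(1)
a(1) = b(0)
b(0) = 0  (base case)
Result: 0

0


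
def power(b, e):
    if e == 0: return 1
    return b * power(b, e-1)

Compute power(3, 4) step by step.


power(3, 4)
= 3 * power(3, 3)
= 3 * 3 * power(3, 2)
= 3 * 3 * 3 * power(3, 1)
= 3 * 3 * 3 * 3 * power(3, 0)
= 3 * 3 * 3 * 3 * 1
= 81

81


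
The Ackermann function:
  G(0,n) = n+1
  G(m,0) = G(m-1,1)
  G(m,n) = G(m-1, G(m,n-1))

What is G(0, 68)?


G(0, 68) = 69
Result: G(0, 68) = 69

69


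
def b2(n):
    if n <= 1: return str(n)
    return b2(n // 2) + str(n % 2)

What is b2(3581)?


b2(3581) = b2(1790) + '1'
b2(1790) = b2(895) + '0'
b2(895) = b2(447) + '1'
b2(447) = b2(223) + '1'
b2(223) = b2(111) + '1'
b2(111) = b2(55) + '1'
b2(55) = b2(27) + '1'
b2(27) = b2(13) + '1'
b2(13) = b2(6) + '1'
b2(6) = b2(3) + '0'
b2(3) = b2(1) + '1'
b2(1) = '1'  (base case)
Concatenating: '1' + '1' + '0' + '1' + '1' + '1' + '1' + '1' + '1' + '1' + '0' + '1' = '110111111101'

110111111101


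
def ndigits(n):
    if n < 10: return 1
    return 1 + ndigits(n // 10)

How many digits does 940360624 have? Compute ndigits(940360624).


ndigits(940360624) = 1 + ndigits(94036062)
ndigits(94036062) = 1 + ndigits(9403606)
ndigits(9403606) = 1 + ndigits(940360)
ndigits(940360) = 1 + ndigits(94036)
ndigits(94036) = 1 + ndigits(9403)
ndigits(9403) = 1 + ndigits(940)
ndigits(940) = 1 + ndigits(94)
ndigits(94) = 1 + ndigits(9)
ndigits(9) = 1  (base case: 9 < 10)
Unwinding: 1 + 1 + 1 + 1 + 1 + 1 + 1 + 1 + 1 = 9

9


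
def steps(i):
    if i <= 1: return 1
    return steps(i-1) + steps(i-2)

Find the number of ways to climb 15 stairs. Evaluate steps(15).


Building up from base cases:
steps(0) = 1
steps(1) = 1
steps(2) = steps(1) + steps(0) = 1 + 1 = 2
steps(3) = steps(2) + steps(1) = 2 + 1 = 3
steps(4) = steps(3) + steps(2) = 3 + 2 = 5
steps(5) = steps(4) + steps(3) = 5 + 3 = 8
steps(6) = steps(5) + steps(4) = 8 + 5 = 13
steps(7) = steps(6) + steps(5) = 13 + 8 = 21
steps(8) = steps(7) + steps(6) = 21 + 13 = 34
steps(9) = steps(8) + steps(7) = 34 + 21 = 55
steps(10) = steps(9) + steps(8) = 55 + 34 = 89
steps(11) = steps(10) + steps(9) = 89 + 55 = 144
steps(12) = steps(11) + steps(10) = 144 + 89 = 233
steps(13) = steps(12) + steps(11) = 233 + 144 = 377
steps(14) = steps(13) + steps(12) = 377 + 233 = 610
steps(15) = steps(14) + steps(13) = 610 + 377 = 987

987


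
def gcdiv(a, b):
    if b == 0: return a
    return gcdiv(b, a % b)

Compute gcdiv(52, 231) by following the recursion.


gcdiv(52, 231) = gcdiv(231, 52)
gcdiv(231, 52) = gcdiv(52, 23)
gcdiv(52, 23) = gcdiv(23, 6)
gcdiv(23, 6) = gcdiv(6, 5)
gcdiv(6, 5) = gcdiv(5, 1)
gcdiv(5, 1) = gcdiv(1, 0)
gcdiv(1, 0) = 1  (base case)

1


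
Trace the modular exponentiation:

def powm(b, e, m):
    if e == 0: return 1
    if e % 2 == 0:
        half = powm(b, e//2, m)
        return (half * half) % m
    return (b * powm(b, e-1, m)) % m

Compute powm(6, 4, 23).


powm(6, 4, 23): e is even, compute powm(6, 2, 23)
  powm(6, 2, 23): e is even, compute powm(6, 1, 23)
    powm(6, 1, 23): e is odd, compute powm(6, 0, 23)
      powm(6, 0, 23) = 1
    (6 * 1) % 23 = 6
  half=6, (6*6) % 23 = 13
half=13, (13*13) % 23 = 8

8


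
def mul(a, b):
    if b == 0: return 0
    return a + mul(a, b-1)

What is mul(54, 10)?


mul(54, 10) = 54 + mul(54, 9)
mul(54, 9) = 54 + mul(54, 8)
mul(54, 8) = 54 + mul(54, 7)
mul(54, 7) = 54 + mul(54, 6)
mul(54, 6) = 54 + mul(54, 5)
mul(54, 5) = 54 + mul(54, 4)
mul(54, 4) = 54 + mul(54, 3)
mul(54, 3) = 54 + mul(54, 2)
mul(54, 2) = 54 + mul(54, 1)
mul(54, 1) = 54 + mul(54, 0)
mul(54, 0) = 0  (base case)
Total: 54 + 54 + 54 + 54 + 54 + 54 + 54 + 54 + 54 + 54 + 0 = 540

540


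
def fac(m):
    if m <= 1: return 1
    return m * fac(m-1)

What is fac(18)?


fac(18)
= 18 * fac(17)
= 18 * 17 * fac(16)
= 18 * 17 * 16 * fac(15)
= 18 * 17 * 16 * 15 * fac(14)
= 18 * 17 * 16 * 15 * 14 * fac(13)
= 18 * 17 * 16 * 15 * 14 * 13 * fac(12)
= 18 * 17 * 16 * 15 * 14 * 13 * 12 * fac(11)
= 18 * 17 * 16 * 15 * 14 * 13 * 12 * 11 * fac(10)
= 18 * 17 * 16 * 15 * 14 * 13 * 12 * 11 * 10 * fac(9)
= 18 * 17 * 16 * 15 * 14 * 13 * 12 * 11 * 10 * 9 * fac(8)
= 18 * 17 * 16 * 15 * 14 * 13 * 12 * 11 * 10 * 9 * 8 * fac(7)
= 18 * 17 * 16 * 15 * 14 * 13 * 12 * 11 * 10 * 9 * 8 * 7 * fac(6)
= 18 * 17 * 16 * 15 * 14 * 13 * 12 * 11 * 10 * 9 * 8 * 7 * 6 * fac(5)
= 18 * 17 * 16 * 15 * 14 * 13 * 12 * 11 * 10 * 9 * 8 * 7 * 6 * 5 * fac(4)
= 18 * 17 * 16 * 15 * 14 * 13 * 12 * 11 * 10 * 9 * 8 * 7 * 6 * 5 * 4 * fac(3)
= 18 * 17 * 16 * 15 * 14 * 13 * 12 * 11 * 10 * 9 * 8 * 7 * 6 * 5 * 4 * 3 * fac(2)
= 18 * 17 * 16 * 15 * 14 * 13 * 12 * 11 * 10 * 9 * 8 * 7 * 6 * 5 * 4 * 3 * 2 * fac(1)
= 18 * 17 * 16 * 15 * 14 * 13 * 12 * 11 * 10 * 9 * 8 * 7 * 6 * 5 * 4 * 3 * 2 * 1
= 6402373705728000

6402373705728000


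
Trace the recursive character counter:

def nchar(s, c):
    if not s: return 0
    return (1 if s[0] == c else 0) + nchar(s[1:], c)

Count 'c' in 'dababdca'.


s[0]='d' != 'c' -> 0
s[0]='a' != 'c' -> 0
s[0]='b' != 'c' -> 0
s[0]='a' != 'c' -> 0
s[0]='b' != 'c' -> 0
s[0]='d' != 'c' -> 0
s[0]='c' == 'c' -> 1
s[0]='a' != 'c' -> 0
Sum: 0 + 0 + 0 + 0 + 0 + 0 + 1 + 0 = 1

1


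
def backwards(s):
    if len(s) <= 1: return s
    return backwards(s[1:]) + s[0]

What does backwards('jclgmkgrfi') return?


backwards('jclgmkgrfi') = backwards('clgmkgrfi') + 'j'
backwards('clgmkgrfi') = backwards('lgmkgrfi') + 'c'
backwards('lgmkgrfi') = backwards('gmkgrfi') + 'l'
backwards('gmkgrfi') = backwards('mkgrfi') + 'g'
backwards('mkgrfi') = backwards('kgrfi') + 'm'
backwards('kgrfi') = backwards('grfi') + 'k'
backwards('grfi') = backwards('rfi') + 'g'
backwards('rfi') = backwards('fi') + 'r'
backwards('fi') = backwards('i') + 'f'
backwards('i') = 'i'  (base case)
Concatenating: 'i' + 'f' + 'r' + 'g' + 'k' + 'm' + 'g' + 'l' + 'c' + 'j' = 'ifrgkmglcj'

ifrgkmglcj


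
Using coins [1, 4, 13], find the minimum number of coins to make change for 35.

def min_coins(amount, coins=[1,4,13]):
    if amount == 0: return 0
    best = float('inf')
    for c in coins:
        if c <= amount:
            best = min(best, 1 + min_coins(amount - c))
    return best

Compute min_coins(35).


Building up with DP:
min_coins(0) = 0
min_coins(1) = min(1+min_coins(0)=1+0=1) = 1
min_coins(2) = min(1+min_coins(1)=1+1=2) = 2
min_coins(3) = min(1+min_coins(2)=1+2=3) = 3
min_coins(4) = min(1+min_coins(3)=1+3=4, 1+min_coins(0)=1+0=1) = 1
min_coins(5) = min(1+min_coins(4)=1+1=2, 1+min_coins(1)=1+1=2) = 2
min_coins(6) = min(1+min_coins(5)=1+2=3, 1+min_coins(2)=1+2=3) = 3
min_coins(7) = min(1+min_coins(6)=1+3=4, 1+min_coins(3)=1+3=4) = 4
min_coins(8) = min(1+min_coins(7)=1+4=5, 1+min_coins(4)=1+1=2) = 2
min_coins(9) = min(1+min_coins(8)=1+2=3, 1+min_coins(5)=1+2=3) = 3
min_coins(10) = min(1+min_coins(9)=1+3=4, 1+min_coins(6)=1+3=4) = 4
min_coins(11) = min(1+min_coins(10)=1+4=5, 1+min_coins(7)=1+4=5) = 5
min_coins(12) = min(1+min_coins(11)=1+5=6, 1+min_coins(8)=1+2=3) = 3
min_coins(13) = min(1+min_coins(12)=1+3=4, 1+min_coins(9)=1+3=4, 1+min_coins(0)=1+0=1) = 1
min_coins(14) = min(1+min_coins(13)=1+1=2, 1+min_coins(10)=1+4=5, 1+min_coins(1)=1+1=2) = 2
min_coins(15) = min(1+min_coins(14)=1+2=3, 1+min_coins(11)=1+5=6, 1+min_coins(2)=1+2=3) = 3
min_coins(16) = min(1+min_coins(15)=1+3=4, 1+min_coins(12)=1+3=4, 1+min_coins(3)=1+3=4) = 4
min_coins(17) = min(1+min_coins(16)=1+4=5, 1+min_coins(13)=1+1=2, 1+min_coins(4)=1+1=2) = 2
min_coins(18) = min(1+min_coins(17)=1+2=3, 1+min_coins(14)=1+2=3, 1+min_coins(5)=1+2=3) = 3
min_coins(19) = min(1+min_coins(18)=1+3=4, 1+min_coins(15)=1+3=4, 1+min_coins(6)=1+3=4) = 4
min_coins(20) = min(1+min_coins(19)=1+4=5, 1+min_coins(16)=1+4=5, 1+min_coins(7)=1+4=5) = 5
min_coins(21) = min(1+min_coins(20)=1+5=6, 1+min_coins(17)=1+2=3, 1+min_coins(8)=1+2=3) = 3
min_coins(22) = min(1+min_coins(21)=1+3=4, 1+min_coins(18)=1+3=4, 1+min_coins(9)=1+3=4) = 4
min_coins(23) = min(1+min_coins(22)=1+4=5, 1+min_coins(19)=1+4=5, 1+min_coins(10)=1+4=5) = 5
min_coins(24) = min(1+min_coins(23)=1+5=6, 1+min_coins(20)=1+5=6, 1+min_coins(11)=1+5=6) = 6
min_coins(25) = min(1+min_coins(24)=1+6=7, 1+min_coins(21)=1+3=4, 1+min_coins(12)=1+3=4) = 4
min_coins(26) = min(1+min_coins(25)=1+4=5, 1+min_coins(22)=1+4=5, 1+min_coins(13)=1+1=2) = 2
min_coins(27) = min(1+min_coins(26)=1+2=3, 1+min_coins(23)=1+5=6, 1+min_coins(14)=1+2=3) = 3
min_coins(28) = min(1+min_coins(27)=1+3=4, 1+min_coins(24)=1+6=7, 1+min_coins(15)=1+3=4) = 4
min_coins(29) = min(1+min_coins(28)=1+4=5, 1+min_coins(25)=1+4=5, 1+min_coins(16)=1+4=5) = 5
min_coins(30) = min(1+min_coins(29)=1+5=6, 1+min_coins(26)=1+2=3, 1+min_coins(17)=1+2=3) = 3
min_coins(31) = min(1+min_coins(30)=1+3=4, 1+min_coins(27)=1+3=4, 1+min_coins(18)=1+3=4) = 4
min_coins(32) = min(1+min_coins(31)=1+4=5, 1+min_coins(28)=1+4=5, 1+min_coins(19)=1+4=5) = 5
min_coins(33) = min(1+min_coins(32)=1+5=6, 1+min_coins(29)=1+5=6, 1+min_coins(20)=1+5=6) = 6
min_coins(34) = min(1+min_coins(33)=1+6=7, 1+min_coins(30)=1+3=4, 1+min_coins(21)=1+3=4) = 4
min_coins(35) = min(1+min_coins(34)=1+4=5, 1+min_coins(31)=1+4=5, 1+min_coins(22)=1+4=5) = 5

5


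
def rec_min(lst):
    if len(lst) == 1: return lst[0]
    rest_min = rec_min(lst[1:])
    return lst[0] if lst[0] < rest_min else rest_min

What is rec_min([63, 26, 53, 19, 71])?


rec_min([63, 26, 53, 19, 71]): compare 63 with rec_min([26, 53, 19, 71])
rec_min([26, 53, 19, 71]): compare 26 with rec_min([53, 19, 71])
rec_min([53, 19, 71]): compare 53 with rec_min([19, 71])
rec_min([19, 71]): compare 19 with rec_min([71])
rec_min([71]) = 71  (base case)
Compare 19 with 71 -> 19
Compare 53 with 19 -> 19
Compare 26 with 19 -> 19
Compare 63 with 19 -> 19

19


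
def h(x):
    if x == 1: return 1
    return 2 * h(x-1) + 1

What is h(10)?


h(10) = 2 * h(9) + 1
h(9) = 2 * h(8) + 1
h(8) = 2 * h(7) + 1
h(7) = 2 * h(6) + 1
h(6) = 2 * h(5) + 1
h(5) = 2 * h(4) + 1
h(4) = 2 * h(3) + 1
h(3) = 2 * h(2) + 1
h(2) = 2 * h(1) + 1
h(1) = 1  (base case)
h(2) = 2 * 1 + 1 = 3
h(3) = 2 * 3 + 1 = 7
h(4) = 2 * 7 + 1 = 15
h(5) = 2 * 15 + 1 = 31
h(6) = 2 * 31 + 1 = 63
h(7) = 2 * 63 + 1 = 127
h(8) = 2 * 127 + 1 = 255
h(9) = 2 * 255 + 1 = 511
h(10) = 2 * 511 + 1 = 1023

1023


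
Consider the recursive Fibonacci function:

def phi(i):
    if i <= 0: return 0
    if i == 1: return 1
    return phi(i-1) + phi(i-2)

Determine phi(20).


Computing phi(20) bottom-up:
phi(0) = 0
phi(1) = 1
phi(2) = phi(1) + phi(0) = 1 + 0 = 1
phi(3) = phi(2) + phi(1) = 1 + 1 = 2
phi(4) = phi(3) + phi(2) = 2 + 1 = 3
phi(5) = phi(4) + phi(3) = 3 + 2 = 5
phi(6) = phi(5) + phi(4) = 5 + 3 = 8
phi(7) = phi(6) + phi(5) = 8 + 5 = 13
phi(8) = phi(7) + phi(6) = 13 + 8 = 21
phi(9) = phi(8) + phi(7) = 21 + 13 = 34
phi(10) = phi(9) + phi(8) = 34 + 21 = 55
phi(11) = phi(10) + phi(9) = 55 + 34 = 89
phi(12) = phi(11) + phi(10) = 89 + 55 = 144
phi(13) = phi(12) + phi(11) = 144 + 89 = 233
phi(14) = phi(13) + phi(12) = 233 + 144 = 377
phi(15) = phi(14) + phi(13) = 377 + 233 = 610
phi(16) = phi(15) + phi(14) = 610 + 377 = 987
phi(17) = phi(16) + phi(15) = 987 + 610 = 1597
phi(18) = phi(17) + phi(16) = 1597 + 987 = 2584
phi(19) = phi(18) + phi(17) = 2584 + 1597 = 4181
phi(20) = phi(19) + phi(18) = 4181 + 2584 = 6765

6765


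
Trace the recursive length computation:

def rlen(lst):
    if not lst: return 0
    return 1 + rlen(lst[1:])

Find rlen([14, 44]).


rlen([14, 44]) = 1 + rlen([44])
rlen([44]) = 1 + rlen([])
rlen([]) = 0  (base case)
Unwinding: 1 + 1 + 0 = 2

2


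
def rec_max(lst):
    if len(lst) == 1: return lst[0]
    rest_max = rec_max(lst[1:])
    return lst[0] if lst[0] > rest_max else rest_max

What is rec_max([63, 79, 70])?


rec_max([63, 79, 70]): compare 63 with rec_max([79, 70])
rec_max([79, 70]): compare 79 with rec_max([70])
rec_max([70]) = 70  (base case)
Compare 79 with 70 -> 79
Compare 63 with 79 -> 79

79


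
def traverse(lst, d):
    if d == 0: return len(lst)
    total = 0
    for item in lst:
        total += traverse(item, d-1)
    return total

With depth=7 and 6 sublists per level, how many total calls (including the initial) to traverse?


At depth 0 (root): 1 call
At depth 1: each of 1 parents calls traverse on 6 children = 6 calls
At depth 2: each of 6 parents calls traverse on 6 children = 36 calls
At depth 3: each of 36 parents calls traverse on 6 children = 216 calls
At depth 4: each of 216 parents calls traverse on 6 children = 1296 calls
At depth 5: each of 1296 parents calls traverse on 6 children = 7776 calls
At depth 6: each of 7776 parents calls traverse on 6 children = 46656 calls
At depth 7: each of 46656 parents calls traverse on 6 children = 279936 calls
Total: 1 + 6 + 36 + 216 + 1296 + 7776 + 46656 + 279936 = 335923

335923


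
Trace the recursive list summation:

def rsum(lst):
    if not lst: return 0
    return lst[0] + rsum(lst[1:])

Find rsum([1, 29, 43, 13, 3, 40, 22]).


rsum([1, 29, 43, 13, 3, 40, 22]) = 1 + rsum([29, 43, 13, 3, 40, 22])
rsum([29, 43, 13, 3, 40, 22]) = 29 + rsum([43, 13, 3, 40, 22])
rsum([43, 13, 3, 40, 22]) = 43 + rsum([13, 3, 40, 22])
rsum([13, 3, 40, 22]) = 13 + rsum([3, 40, 22])
rsum([3, 40, 22]) = 3 + rsum([40, 22])
rsum([40, 22]) = 40 + rsum([22])
rsum([22]) = 22 + rsum([])
rsum([]) = 0  (base case)
Total: 1 + 29 + 43 + 13 + 3 + 40 + 22 + 0 = 151

151


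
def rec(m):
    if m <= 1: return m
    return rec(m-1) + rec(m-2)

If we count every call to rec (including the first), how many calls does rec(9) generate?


Let C(n) = total calls for rec(n)
C(0) = 1, C(1) = 1
C(2) = 1 + C(1) + C(0) = 1 + 1 + 1 = 3
C(3) = 1 + C(2) + C(1) = 1 + 3 + 1 = 5
C(4) = 1 + C(3) + C(2) = 1 + 5 + 3 = 9
C(5) = 1 + C(4) + C(3) = 1 + 9 + 5 = 15
C(6) = 1 + C(5) + C(4) = 1 + 15 + 9 = 25
C(7) = 1 + C(6) + C(5) = 1 + 25 + 15 = 41
C(8) = 1 + C(7) + C(6) = 1 + 41 + 25 = 67
C(9) = 1 + C(8) + C(7) = 1 + 67 + 41 = 109

109


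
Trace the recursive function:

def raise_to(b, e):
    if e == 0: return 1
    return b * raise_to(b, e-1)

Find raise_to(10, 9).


raise_to(10, 9)
= 10 * raise_to(10, 8)
= 10 * 10 * raise_to(10, 7)
= 10 * 10 * 10 * raise_to(10, 6)
= 10 * 10 * 10 * 10 * raise_to(10, 5)
= 10 * 10 * 10 * 10 * 10 * raise_to(10, 4)
= 10 * 10 * 10 * 10 * 10 * 10 * raise_to(10, 3)
= 10 * 10 * 10 * 10 * 10 * 10 * 10 * raise_to(10, 2)
= 10 * 10 * 10 * 10 * 10 * 10 * 10 * 10 * raise_to(10, 1)
= 10 * 10 * 10 * 10 * 10 * 10 * 10 * 10 * 10 * raise_to(10, 0)
= 10 * 10 * 10 * 10 * 10 * 10 * 10 * 10 * 10 * 1
= 1000000000

1000000000


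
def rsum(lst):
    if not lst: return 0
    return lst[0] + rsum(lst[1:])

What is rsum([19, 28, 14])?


rsum([19, 28, 14]) = 19 + rsum([28, 14])
rsum([28, 14]) = 28 + rsum([14])
rsum([14]) = 14 + rsum([])
rsum([]) = 0  (base case)
Total: 19 + 28 + 14 + 0 = 61

61


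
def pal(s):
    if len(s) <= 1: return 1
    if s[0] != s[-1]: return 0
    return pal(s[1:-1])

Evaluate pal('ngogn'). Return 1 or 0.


pal('ngogn'): s[0]='n' == s[-1]='n' -> check pal('gog')
pal('gog'): s[0]='g' == s[-1]='g' -> check pal('o')
pal('o'): len <= 1 -> return 1  (base case)
Result: 1 (palindrome)

1


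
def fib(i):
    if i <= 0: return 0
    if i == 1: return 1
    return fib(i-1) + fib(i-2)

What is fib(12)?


Computing fib(12) bottom-up:
fib(0) = 0
fib(1) = 1
fib(2) = fib(1) + fib(0) = 1 + 0 = 1
fib(3) = fib(2) + fib(1) = 1 + 1 = 2
fib(4) = fib(3) + fib(2) = 2 + 1 = 3
fib(5) = fib(4) + fib(3) = 3 + 2 = 5
fib(6) = fib(5) + fib(4) = 5 + 3 = 8
fib(7) = fib(6) + fib(5) = 8 + 5 = 13
fib(8) = fib(7) + fib(6) = 13 + 8 = 21
fib(9) = fib(8) + fib(7) = 21 + 13 = 34
fib(10) = fib(9) + fib(8) = 34 + 21 = 55
fib(11) = fib(10) + fib(9) = 55 + 34 = 89
fib(12) = fib(11) + fib(10) = 89 + 55 = 144

144


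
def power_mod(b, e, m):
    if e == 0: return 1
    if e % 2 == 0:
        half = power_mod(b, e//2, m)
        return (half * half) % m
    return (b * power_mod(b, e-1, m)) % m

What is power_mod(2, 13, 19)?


power_mod(2, 13, 19): e is odd, compute power_mod(2, 12, 19)
  power_mod(2, 12, 19): e is even, compute power_mod(2, 6, 19)
    power_mod(2, 6, 19): e is even, compute power_mod(2, 3, 19)
      power_mod(2, 3, 19): e is odd, compute power_mod(2, 2, 19)
        power_mod(2, 2, 19): e is even, compute power_mod(2, 1, 19)
          power_mod(2, 1, 19): e is odd, compute power_mod(2, 0, 19)
          power_mod(2, 0, 19) = 1
          (2 * 1) % 19 = 2
        half=2, (2*2) % 19 = 4
      (2 * 4) % 19 = 8
    half=8, (8*8) % 19 = 7
  half=7, (7*7) % 19 = 11
(2 * 11) % 19 = 3

3


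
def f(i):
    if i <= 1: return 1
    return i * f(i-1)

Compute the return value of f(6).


f(6)
= 6 * f(5)
= 6 * 5 * f(4)
= 6 * 5 * 4 * f(3)
= 6 * 5 * 4 * 3 * f(2)
= 6 * 5 * 4 * 3 * 2 * f(1)
= 6 * 5 * 4 * 3 * 2 * 1
= 720

720


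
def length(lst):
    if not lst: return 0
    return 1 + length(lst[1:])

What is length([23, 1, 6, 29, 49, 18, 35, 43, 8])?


length([23, 1, 6, 29, 49, 18, 35, 43, 8]) = 1 + length([1, 6, 29, 49, 18, 35, 43, 8])
length([1, 6, 29, 49, 18, 35, 43, 8]) = 1 + length([6, 29, 49, 18, 35, 43, 8])
length([6, 29, 49, 18, 35, 43, 8]) = 1 + length([29, 49, 18, 35, 43, 8])
length([29, 49, 18, 35, 43, 8]) = 1 + length([49, 18, 35, 43, 8])
length([49, 18, 35, 43, 8]) = 1 + length([18, 35, 43, 8])
length([18, 35, 43, 8]) = 1 + length([35, 43, 8])
length([35, 43, 8]) = 1 + length([43, 8])
length([43, 8]) = 1 + length([8])
length([8]) = 1 + length([])
length([]) = 0  (base case)
Unwinding: 1 + 1 + 1 + 1 + 1 + 1 + 1 + 1 + 1 + 0 = 9

9


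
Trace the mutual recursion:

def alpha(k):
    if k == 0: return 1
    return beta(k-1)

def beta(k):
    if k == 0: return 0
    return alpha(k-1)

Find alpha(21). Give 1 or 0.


alpha(21) = beta(20)
beta(20) = alpha(19)
alpha(19) = beta(18)
beta(18) = alpha(17)
alpha(17) = beta(16)
beta(16) = alpha(15)
alpha(15) = beta(14)
beta(14) = alpha(13)
alpha(13) = beta(12)
beta(12) = alpha(11)
alpha(11) = beta(10)
beta(10) = alpha(9)
alpha(9) = beta(8)
beta(8) = alpha(7)
alpha(7) = beta(6)
beta(6) = alpha(5)
alpha(5) = beta(4)
beta(4) = alpha(3)
alpha(3) = beta(2)
beta(2) = alpha(1)
alpha(1) = beta(0)
beta(0) = 0  (base case)
Result: 0

0


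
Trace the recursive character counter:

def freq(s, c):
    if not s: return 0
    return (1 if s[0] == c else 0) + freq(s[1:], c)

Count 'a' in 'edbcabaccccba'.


s[0]='e' != 'a' -> 0
s[0]='d' != 'a' -> 0
s[0]='b' != 'a' -> 0
s[0]='c' != 'a' -> 0
s[0]='a' == 'a' -> 1
s[0]='b' != 'a' -> 0
s[0]='a' == 'a' -> 1
s[0]='c' != 'a' -> 0
s[0]='c' != 'a' -> 0
s[0]='c' != 'a' -> 0
s[0]='c' != 'a' -> 0
s[0]='b' != 'a' -> 0
s[0]='a' == 'a' -> 1
Sum: 0 + 0 + 0 + 0 + 1 + 0 + 1 + 0 + 0 + 0 + 0 + 0 + 1 = 3

3


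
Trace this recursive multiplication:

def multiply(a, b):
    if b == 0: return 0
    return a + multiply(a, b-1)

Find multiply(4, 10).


multiply(4, 10) = 4 + multiply(4, 9)
multiply(4, 9) = 4 + multiply(4, 8)
multiply(4, 8) = 4 + multiply(4, 7)
multiply(4, 7) = 4 + multiply(4, 6)
multiply(4, 6) = 4 + multiply(4, 5)
multiply(4, 5) = 4 + multiply(4, 4)
multiply(4, 4) = 4 + multiply(4, 3)
multiply(4, 3) = 4 + multiply(4, 2)
multiply(4, 2) = 4 + multiply(4, 1)
multiply(4, 1) = 4 + multiply(4, 0)
multiply(4, 0) = 0  (base case)
Total: 4 + 4 + 4 + 4 + 4 + 4 + 4 + 4 + 4 + 4 + 0 = 40

40


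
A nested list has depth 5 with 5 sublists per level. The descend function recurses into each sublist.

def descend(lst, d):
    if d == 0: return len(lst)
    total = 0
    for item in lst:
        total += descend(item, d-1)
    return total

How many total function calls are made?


At depth 0 (root): 1 call
At depth 1: each of 1 parents calls descend on 5 children = 5 calls
At depth 2: each of 5 parents calls descend on 5 children = 25 calls
At depth 3: each of 25 parents calls descend on 5 children = 125 calls
At depth 4: each of 125 parents calls descend on 5 children = 625 calls
At depth 5: each of 625 parents calls descend on 5 children = 3125 calls
Total: 1 + 5 + 25 + 125 + 625 + 3125 = 3906

3906


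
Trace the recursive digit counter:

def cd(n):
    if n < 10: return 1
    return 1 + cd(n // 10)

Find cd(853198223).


cd(853198223) = 1 + cd(85319822)
cd(85319822) = 1 + cd(8531982)
cd(8531982) = 1 + cd(853198)
cd(853198) = 1 + cd(85319)
cd(85319) = 1 + cd(8531)
cd(8531) = 1 + cd(853)
cd(853) = 1 + cd(85)
cd(85) = 1 + cd(8)
cd(8) = 1  (base case: 8 < 10)
Unwinding: 1 + 1 + 1 + 1 + 1 + 1 + 1 + 1 + 1 = 9

9


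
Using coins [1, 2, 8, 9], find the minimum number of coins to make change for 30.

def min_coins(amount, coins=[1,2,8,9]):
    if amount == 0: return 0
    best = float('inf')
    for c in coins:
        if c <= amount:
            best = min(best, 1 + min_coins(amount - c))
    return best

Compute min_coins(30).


Building up with DP:
min_coins(0) = 0
min_coins(1) = min(1+min_coins(0)=1+0=1) = 1
min_coins(2) = min(1+min_coins(1)=1+1=2, 1+min_coins(0)=1+0=1) = 1
min_coins(3) = min(1+min_coins(2)=1+1=2, 1+min_coins(1)=1+1=2) = 2
min_coins(4) = min(1+min_coins(3)=1+2=3, 1+min_coins(2)=1+1=2) = 2
min_coins(5) = min(1+min_coins(4)=1+2=3, 1+min_coins(3)=1+2=3) = 3
min_coins(6) = min(1+min_coins(5)=1+3=4, 1+min_coins(4)=1+2=3) = 3
min_coins(7) = min(1+min_coins(6)=1+3=4, 1+min_coins(5)=1+3=4) = 4
min_coins(8) = min(1+min_coins(7)=1+4=5, 1+min_coins(6)=1+3=4, 1+min_coins(0)=1+0=1) = 1
min_coins(9) = min(1+min_coins(8)=1+1=2, 1+min_coins(7)=1+4=5, 1+min_coins(1)=1+1=2, 1+min_coins(0)=1+0=1) = 1
min_coins(10) = min(1+min_coins(9)=1+1=2, 1+min_coins(8)=1+1=2, 1+min_coins(2)=1+1=2, 1+min_coins(1)=1+1=2) = 2
min_coins(11) = min(1+min_coins(10)=1+2=3, 1+min_coins(9)=1+1=2, 1+min_coins(3)=1+2=3, 1+min_coins(2)=1+1=2) = 2
min_coins(12) = min(1+min_coins(11)=1+2=3, 1+min_coins(10)=1+2=3, 1+min_coins(4)=1+2=3, 1+min_coins(3)=1+2=3) = 3
min_coins(13) = min(1+min_coins(12)=1+3=4, 1+min_coins(11)=1+2=3, 1+min_coins(5)=1+3=4, 1+min_coins(4)=1+2=3) = 3
min_coins(14) = min(1+min_coins(13)=1+3=4, 1+min_coins(12)=1+3=4, 1+min_coins(6)=1+3=4, 1+min_coins(5)=1+3=4) = 4
min_coins(15) = min(1+min_coins(14)=1+4=5, 1+min_coins(13)=1+3=4, 1+min_coins(7)=1+4=5, 1+min_coins(6)=1+3=4) = 4
min_coins(16) = min(1+min_coins(15)=1+4=5, 1+min_coins(14)=1+4=5, 1+min_coins(8)=1+1=2, 1+min_coins(7)=1+4=5) = 2
min_coins(17) = min(1+min_coins(16)=1+2=3, 1+min_coins(15)=1+4=5, 1+min_coins(9)=1+1=2, 1+min_coins(8)=1+1=2) = 2
min_coins(18) = min(1+min_coins(17)=1+2=3, 1+min_coins(16)=1+2=3, 1+min_coins(10)=1+2=3, 1+min_coins(9)=1+1=2) = 2
min_coins(19) = min(1+min_coins(18)=1+2=3, 1+min_coins(17)=1+2=3, 1+min_coins(11)=1+2=3, 1+min_coins(10)=1+2=3) = 3
min_coins(20) = min(1+min_coins(19)=1+3=4, 1+min_coins(18)=1+2=3, 1+min_coins(12)=1+3=4, 1+min_coins(11)=1+2=3) = 3
min_coins(21) = min(1+min_coins(20)=1+3=4, 1+min_coins(19)=1+3=4, 1+min_coins(13)=1+3=4, 1+min_coins(12)=1+3=4) = 4
min_coins(22) = min(1+min_coins(21)=1+4=5, 1+min_coins(20)=1+3=4, 1+min_coins(14)=1+4=5, 1+min_coins(13)=1+3=4) = 4
min_coins(23) = min(1+min_coins(22)=1+4=5, 1+min_coins(21)=1+4=5, 1+min_coins(15)=1+4=5, 1+min_coins(14)=1+4=5) = 5
min_coins(24) = min(1+min_coins(23)=1+5=6, 1+min_coins(22)=1+4=5, 1+min_coins(16)=1+2=3, 1+min_coins(15)=1+4=5) = 3
min_coins(25) = min(1+min_coins(24)=1+3=4, 1+min_coins(23)=1+5=6, 1+min_coins(17)=1+2=3, 1+min_coins(16)=1+2=3) = 3
min_coins(26) = min(1+min_coins(25)=1+3=4, 1+min_coins(24)=1+3=4, 1+min_coins(18)=1+2=3, 1+min_coins(17)=1+2=3) = 3
min_coins(27) = min(1+min_coins(26)=1+3=4, 1+min_coins(25)=1+3=4, 1+min_coins(19)=1+3=4, 1+min_coins(18)=1+2=3) = 3
min_coins(28) = min(1+min_coins(27)=1+3=4, 1+min_coins(26)=1+3=4, 1+min_coins(20)=1+3=4, 1+min_coins(19)=1+3=4) = 4
min_coins(29) = min(1+min_coins(28)=1+4=5, 1+min_coins(27)=1+3=4, 1+min_coins(21)=1+4=5, 1+min_coins(20)=1+3=4) = 4
min_coins(30) = min(1+min_coins(29)=1+4=5, 1+min_coins(28)=1+4=5, 1+min_coins(22)=1+4=5, 1+min_coins(21)=1+4=5) = 5

5


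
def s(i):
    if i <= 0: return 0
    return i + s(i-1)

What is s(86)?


s(86)
= 86 + 85 + 84 + 83 + 82 + 81 + 80 + 79 + 78 + 77 + 76 + 75 + 74 + 73 + 72 + 71 + 70 + 69 + 68 + 67 + 66 + 65 + 64 + 63 + 62 + 61 + 60 + 59 + 58 + 57 + 56 + 55 + 54 + 53 + 52 + 51 + 50 + 49 + 48 + 47 + 46 + 45 + 44 + 43 + 42 + 41 + 40 + 39 + 38 + 37 + 36 + 35 + 34 + 33 + 32 + 31 + 30 + 29 + 28 + 27 + 26 + 25 + 24 + 23 + 22 + 21 + 20 + 19 + 18 + 17 + 16 + 15 + 14 + 13 + 12 + 11 + 10 + 9 + 8 + 7 + 6 + 5 + 4 + 3 + 2 + 1 + s(0)
= 86 + 85 + 84 + 83 + 82 + 81 + 80 + 79 + 78 + 77 + 76 + 75 + 74 + 73 + 72 + 71 + 70 + 69 + 68 + 67 + 66 + 65 + 64 + 63 + 62 + 61 + 60 + 59 + 58 + 57 + 56 + 55 + 54 + 53 + 52 + 51 + 50 + 49 + 48 + 47 + 46 + 45 + 44 + 43 + 42 + 41 + 40 + 39 + 38 + 37 + 36 + 35 + 34 + 33 + 32 + 31 + 30 + 29 + 28 + 27 + 26 + 25 + 24 + 23 + 22 + 21 + 20 + 19 + 18 + 17 + 16 + 15 + 14 + 13 + 12 + 11 + 10 + 9 + 8 + 7 + 6 + 5 + 4 + 3 + 2 + 1 + 0
= 3741

3741


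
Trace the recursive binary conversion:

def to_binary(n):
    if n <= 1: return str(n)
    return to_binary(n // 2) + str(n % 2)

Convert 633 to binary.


to_binary(633) = to_binary(316) + '1'
to_binary(316) = to_binary(158) + '0'
to_binary(158) = to_binary(79) + '0'
to_binary(79) = to_binary(39) + '1'
to_binary(39) = to_binary(19) + '1'
to_binary(19) = to_binary(9) + '1'
to_binary(9) = to_binary(4) + '1'
to_binary(4) = to_binary(2) + '0'
to_binary(2) = to_binary(1) + '0'
to_binary(1) = '1'  (base case)
Concatenating: '1' + '0' + '0' + '1' + '1' + '1' + '1' + '0' + '0' + '1' = '1001111001'

1001111001


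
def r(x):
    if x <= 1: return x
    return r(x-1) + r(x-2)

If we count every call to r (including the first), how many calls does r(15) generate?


Let C(n) = total calls for r(n)
C(0) = 1, C(1) = 1
C(2) = 1 + C(1) + C(0) = 1 + 1 + 1 = 3
C(3) = 1 + C(2) + C(1) = 1 + 3 + 1 = 5
C(4) = 1 + C(3) + C(2) = 1 + 5 + 3 = 9
C(5) = 1 + C(4) + C(3) = 1 + 9 + 5 = 15
C(6) = 1 + C(5) + C(4) = 1 + 15 + 9 = 25
C(7) = 1 + C(6) + C(5) = 1 + 25 + 15 = 41
C(8) = 1 + C(7) + C(6) = 1 + 41 + 25 = 67
C(9) = 1 + C(8) + C(7) = 1 + 67 + 41 = 109
C(10) = 1 + C(9) + C(8) = 1 + 109 + 67 = 177
C(11) = 1 + C(10) + C(9) = 1 + 177 + 109 = 287
C(12) = 1 + C(11) + C(10) = 1 + 287 + 177 = 465
C(13) = 1 + C(12) + C(11) = 1 + 465 + 287 = 753
C(14) = 1 + C(13) + C(12) = 1 + 753 + 465 = 1219
C(15) = 1 + C(14) + C(13) = 1 + 1219 + 753 = 1973

1973


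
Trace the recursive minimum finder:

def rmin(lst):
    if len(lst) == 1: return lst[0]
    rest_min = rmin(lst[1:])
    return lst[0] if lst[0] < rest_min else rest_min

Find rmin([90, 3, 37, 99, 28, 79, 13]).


rmin([90, 3, 37, 99, 28, 79, 13]): compare 90 with rmin([3, 37, 99, 28, 79, 13])
rmin([3, 37, 99, 28, 79, 13]): compare 3 with rmin([37, 99, 28, 79, 13])
rmin([37, 99, 28, 79, 13]): compare 37 with rmin([99, 28, 79, 13])
rmin([99, 28, 79, 13]): compare 99 with rmin([28, 79, 13])
rmin([28, 79, 13]): compare 28 with rmin([79, 13])
rmin([79, 13]): compare 79 with rmin([13])
rmin([13]) = 13  (base case)
Compare 79 with 13 -> 13
Compare 28 with 13 -> 13
Compare 99 with 13 -> 13
Compare 37 with 13 -> 13
Compare 3 with 13 -> 3
Compare 90 with 3 -> 3

3


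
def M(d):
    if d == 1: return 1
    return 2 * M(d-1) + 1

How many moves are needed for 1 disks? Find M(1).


M(1) = 1  (base case)

1


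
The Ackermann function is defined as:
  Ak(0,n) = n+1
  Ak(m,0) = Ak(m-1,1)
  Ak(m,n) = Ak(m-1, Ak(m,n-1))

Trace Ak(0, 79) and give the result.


Ak(0, 79) = 80
Result: Ak(0, 79) = 80

80


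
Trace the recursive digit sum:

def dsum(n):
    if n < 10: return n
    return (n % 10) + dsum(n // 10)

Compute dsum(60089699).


dsum(60089699) = 9 + dsum(6008969)
dsum(6008969) = 9 + dsum(600896)
dsum(600896) = 6 + dsum(60089)
dsum(60089) = 9 + dsum(6008)
dsum(6008) = 8 + dsum(600)
dsum(600) = 0 + dsum(60)
dsum(60) = 0 + dsum(6)
dsum(6) = 6  (base case)
Total: 9 + 9 + 6 + 9 + 8 + 0 + 0 + 6 = 47

47


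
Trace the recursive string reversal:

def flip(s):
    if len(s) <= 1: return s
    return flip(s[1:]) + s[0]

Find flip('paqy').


flip('paqy') = flip('aqy') + 'p'
flip('aqy') = flip('qy') + 'a'
flip('qy') = flip('y') + 'q'
flip('y') = 'y'  (base case)
Concatenating: 'y' + 'q' + 'a' + 'p' = 'yqap'

yqap


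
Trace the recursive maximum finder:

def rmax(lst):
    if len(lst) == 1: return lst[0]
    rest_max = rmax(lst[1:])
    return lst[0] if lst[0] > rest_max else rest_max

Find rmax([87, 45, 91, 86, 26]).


rmax([87, 45, 91, 86, 26]): compare 87 with rmax([45, 91, 86, 26])
rmax([45, 91, 86, 26]): compare 45 with rmax([91, 86, 26])
rmax([91, 86, 26]): compare 91 with rmax([86, 26])
rmax([86, 26]): compare 86 with rmax([26])
rmax([26]) = 26  (base case)
Compare 86 with 26 -> 86
Compare 91 with 86 -> 91
Compare 45 with 91 -> 91
Compare 87 with 91 -> 91

91


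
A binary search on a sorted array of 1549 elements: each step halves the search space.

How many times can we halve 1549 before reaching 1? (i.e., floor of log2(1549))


1549 / 2 = 774
774 / 2 = 387
387 / 2 = 193
193 / 2 = 96
96 / 2 = 48
48 / 2 = 24
24 / 2 = 12
12 / 2 = 6
6 / 2 = 3
3 / 2 = 1
Reached 1 after 10 halvings

10


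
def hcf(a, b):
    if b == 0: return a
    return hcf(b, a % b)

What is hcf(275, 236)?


hcf(275, 236) = hcf(236, 39)
hcf(236, 39) = hcf(39, 2)
hcf(39, 2) = hcf(2, 1)
hcf(2, 1) = hcf(1, 0)
hcf(1, 0) = 1  (base case)

1


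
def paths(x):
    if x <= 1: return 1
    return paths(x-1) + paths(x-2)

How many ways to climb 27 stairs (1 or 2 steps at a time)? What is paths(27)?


Building up from base cases:
paths(0) = 1
paths(1) = 1
paths(2) = paths(1) + paths(0) = 1 + 1 = 2
paths(3) = paths(2) + paths(1) = 2 + 1 = 3
paths(4) = paths(3) + paths(2) = 3 + 2 = 5
paths(5) = paths(4) + paths(3) = 5 + 3 = 8
paths(6) = paths(5) + paths(4) = 8 + 5 = 13
paths(7) = paths(6) + paths(5) = 13 + 8 = 21
paths(8) = paths(7) + paths(6) = 21 + 13 = 34
paths(9) = paths(8) + paths(7) = 34 + 21 = 55
paths(10) = paths(9) + paths(8) = 55 + 34 = 89
paths(11) = paths(10) + paths(9) = 89 + 55 = 144
paths(12) = paths(11) + paths(10) = 144 + 89 = 233
paths(13) = paths(12) + paths(11) = 233 + 144 = 377
paths(14) = paths(13) + paths(12) = 377 + 233 = 610
paths(15) = paths(14) + paths(13) = 610 + 377 = 987
paths(16) = paths(15) + paths(14) = 987 + 610 = 1597
paths(17) = paths(16) + paths(15) = 1597 + 987 = 2584
paths(18) = paths(17) + paths(16) = 2584 + 1597 = 4181
paths(19) = paths(18) + paths(17) = 4181 + 2584 = 6765
paths(20) = paths(19) + paths(18) = 6765 + 4181 = 10946
paths(21) = paths(20) + paths(19) = 10946 + 6765 = 17711
paths(22) = paths(21) + paths(20) = 17711 + 10946 = 28657
paths(23) = paths(22) + paths(21) = 28657 + 17711 = 46368
paths(24) = paths(23) + paths(22) = 46368 + 28657 = 75025
paths(25) = paths(24) + paths(23) = 75025 + 46368 = 121393
paths(26) = paths(25) + paths(24) = 121393 + 75025 = 196418
paths(27) = paths(26) + paths(25) = 196418 + 121393 = 317811

317811
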